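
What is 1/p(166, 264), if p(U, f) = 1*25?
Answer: 1/25 ≈ 0.040000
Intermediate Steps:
p(U, f) = 25
1/p(166, 264) = 1/25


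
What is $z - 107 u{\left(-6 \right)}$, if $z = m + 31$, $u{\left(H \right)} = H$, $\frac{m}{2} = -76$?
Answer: $521$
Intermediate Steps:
$m = -152$ ($m = 2 \left(-76\right) = -152$)
$z = -121$ ($z = -152 + 31 = -121$)
$z - 107 u{\left(-6 \right)} = -121 - -642 = -121 + 642 = 521$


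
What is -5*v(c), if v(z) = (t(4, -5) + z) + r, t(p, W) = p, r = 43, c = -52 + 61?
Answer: -280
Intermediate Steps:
c = 9
v(z) = 47 + z (v(z) = (4 + z) + 43 = 47 + z)
-5*v(c) = -5*(47 + 9) = -5*56 = -280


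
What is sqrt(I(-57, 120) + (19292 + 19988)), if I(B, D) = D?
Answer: 10*sqrt(394) ≈ 198.49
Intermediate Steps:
sqrt(I(-57, 120) + (19292 + 19988)) = sqrt(120 + (19292 + 19988)) = sqrt(120 + 39280) = sqrt(39400) = 10*sqrt(394)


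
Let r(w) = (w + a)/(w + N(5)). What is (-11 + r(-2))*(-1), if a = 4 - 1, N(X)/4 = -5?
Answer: 243/22 ≈ 11.045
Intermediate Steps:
N(X) = -20 (N(X) = 4*(-5) = -20)
a = 3
r(w) = (3 + w)/(-20 + w) (r(w) = (w + 3)/(w - 20) = (3 + w)/(-20 + w))
(-11 + r(-2))*(-1) = (-11 + (3 - 2)/(-20 - 2))*(-1) = (-11 + 1/(-22))*(-1) = (-11 - 1/22*1)*(-1) = (-11 - 1/22)*(-1) = -243/22*(-1) = 243/22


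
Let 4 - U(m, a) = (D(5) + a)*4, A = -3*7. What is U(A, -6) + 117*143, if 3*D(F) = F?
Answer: 50257/3 ≈ 16752.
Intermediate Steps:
A = -21
D(F) = F/3
U(m, a) = -8/3 - 4*a (U(m, a) = 4 - ((⅓)*5 + a)*4 = 4 - (5/3 + a)*4 = 4 - (20/3 + 4*a) = 4 + (-20/3 - 4*a) = -8/3 - 4*a)
U(A, -6) + 117*143 = (-8/3 - 4*(-6)) + 117*143 = (-8/3 + 24) + 16731 = 64/3 + 16731 = 50257/3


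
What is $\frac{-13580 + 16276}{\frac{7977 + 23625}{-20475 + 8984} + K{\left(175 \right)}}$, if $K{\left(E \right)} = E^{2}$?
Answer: $\frac{30979736}{351880273} \approx 0.088041$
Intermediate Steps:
$\frac{-13580 + 16276}{\frac{7977 + 23625}{-20475 + 8984} + K{\left(175 \right)}} = \frac{-13580 + 16276}{\frac{7977 + 23625}{-20475 + 8984} + 175^{2}} = \frac{2696}{\frac{31602}{-11491} + 30625} = \frac{2696}{31602 \left(- \frac{1}{11491}\right) + 30625} = \frac{2696}{- \frac{31602}{11491} + 30625} = \frac{2696}{\frac{351880273}{11491}} = 2696 \cdot \frac{11491}{351880273} = \frac{30979736}{351880273}$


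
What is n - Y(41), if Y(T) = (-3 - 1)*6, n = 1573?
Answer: 1597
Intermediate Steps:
Y(T) = -24 (Y(T) = -4*6 = -24)
n - Y(41) = 1573 - 1*(-24) = 1573 + 24 = 1597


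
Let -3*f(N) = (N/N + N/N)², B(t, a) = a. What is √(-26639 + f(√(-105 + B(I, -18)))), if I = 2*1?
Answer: I*√239763/3 ≈ 163.22*I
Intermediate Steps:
I = 2
f(N) = -4/3 (f(N) = -(N/N + N/N)²/3 = -(1 + 1)²/3 = -⅓*2² = -⅓*4 = -4/3)
√(-26639 + f(√(-105 + B(I, -18)))) = √(-26639 - 4/3) = √(-79921/3) = I*√239763/3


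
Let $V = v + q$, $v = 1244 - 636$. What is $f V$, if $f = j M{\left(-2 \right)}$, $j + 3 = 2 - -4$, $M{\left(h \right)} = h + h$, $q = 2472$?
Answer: $-36960$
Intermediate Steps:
$M{\left(h \right)} = 2 h$
$j = 3$ ($j = -3 + \left(2 - -4\right) = -3 + \left(2 + 4\right) = -3 + 6 = 3$)
$v = 608$
$V = 3080$ ($V = 608 + 2472 = 3080$)
$f = -12$ ($f = 3 \cdot 2 \left(-2\right) = 3 \left(-4\right) = -12$)
$f V = \left(-12\right) 3080 = -36960$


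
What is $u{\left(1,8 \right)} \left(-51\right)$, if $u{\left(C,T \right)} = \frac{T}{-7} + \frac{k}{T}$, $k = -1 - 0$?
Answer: $\frac{3621}{56} \approx 64.661$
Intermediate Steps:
$k = -1$ ($k = -1 + 0 = -1$)
$u{\left(C,T \right)} = - \frac{1}{T} - \frac{T}{7}$ ($u{\left(C,T \right)} = \frac{T}{-7} - \frac{1}{T} = T \left(- \frac{1}{7}\right) - \frac{1}{T} = - \frac{T}{7} - \frac{1}{T} = - \frac{1}{T} - \frac{T}{7}$)
$u{\left(1,8 \right)} \left(-51\right) = \left(- \frac{1}{8} - \frac{8}{7}\right) \left(-51\right) = \left(- \frac{71}{56}\right) \left(-51\right) = \frac{3621}{56}$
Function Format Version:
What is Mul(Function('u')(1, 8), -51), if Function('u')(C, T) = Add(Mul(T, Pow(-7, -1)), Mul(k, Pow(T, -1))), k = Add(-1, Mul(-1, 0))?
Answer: Rational(3621, 56) ≈ 64.661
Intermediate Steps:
k = -1 (k = Add(-1, 0) = -1)
Function('u')(C, T) = Add(Mul(-1, Pow(T, -1)), Mul(Rational(-1, 7), T)) (Function('u')(C, T) = Add(Mul(T, Pow(-7, -1)), Mul(-1, Pow(T, -1))) = Add(Mul(T, Rational(-1, 7)), Mul(-1, Pow(T, -1))) = Add(Mul(Rational(-1, 7), T), Mul(-1, Pow(T, -1))) = Add(Mul(-1, Pow(T, -1)), Mul(Rational(-1, 7), T)))
Mul(Function('u')(1, 8), -51) = Mul(Add(Mul(-1, Pow(8, -1)), Mul(Rational(-1, 7), 8)), -51) = Mul(Add(Mul(-1, Rational(1, 8)), Rational(-8, 7)), -51) = Mul(Add(Rational(-1, 8), Rational(-8, 7)), -51) = Mul(Rational(-71, 56), -51) = Rational(3621, 56)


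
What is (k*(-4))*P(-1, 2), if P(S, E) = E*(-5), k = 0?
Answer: 0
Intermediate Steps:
P(S, E) = -5*E
(k*(-4))*P(-1, 2) = (0*(-4))*(-5*2) = 0*(-10) = 0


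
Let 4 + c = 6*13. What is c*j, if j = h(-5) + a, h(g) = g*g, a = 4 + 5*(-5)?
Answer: 296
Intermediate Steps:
a = -21 (a = 4 - 25 = -21)
h(g) = g²
c = 74 (c = -4 + 6*13 = -4 + 78 = 74)
j = 4 (j = (-5)² - 21 = 25 - 21 = 4)
c*j = 74*4 = 296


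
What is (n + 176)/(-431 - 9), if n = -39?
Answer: -137/440 ≈ -0.31136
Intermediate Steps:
(n + 176)/(-431 - 9) = (-39 + 176)/(-431 - 9) = 137/(-440) = 137*(-1/440) = -137/440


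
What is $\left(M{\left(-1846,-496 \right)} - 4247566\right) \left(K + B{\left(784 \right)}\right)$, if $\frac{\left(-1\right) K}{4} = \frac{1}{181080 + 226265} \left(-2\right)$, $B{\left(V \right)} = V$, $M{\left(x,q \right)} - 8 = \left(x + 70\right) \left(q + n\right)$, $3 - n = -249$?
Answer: $- \frac{1218101615948432}{407345} \approx -2.9903 \cdot 10^{9}$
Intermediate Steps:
$n = 252$ ($n = 3 - -249 = 3 + 249 = 252$)
$M{\left(x,q \right)} = 8 + \left(70 + x\right) \left(252 + q\right)$ ($M{\left(x,q \right)} = 8 + \left(x + 70\right) \left(q + 252\right) = 8 + \left(70 + x\right) \left(252 + q\right)$)
$K = \frac{8}{407345}$ ($K = - 4 \frac{1}{181080 + 226265} \left(-2\right) = - 4 \cdot \frac{1}{407345} \left(-2\right) = \left(-4\right) \left(- \frac{2}{407345}\right) = \frac{8}{407345} \approx 1.9639 \cdot 10^{-5}$)
$\left(M{\left(-1846,-496 \right)} - 4247566\right) \left(K + B{\left(784 \right)}\right) = \left(\left(17648 + 70 \left(-496\right) + 252 \left(-1846\right) - -915616\right) - 4247566\right) \left(\frac{8}{407345} + 784\right) = \left(\left(17648 - 34720 - 465192 + 915616\right) - 4247566\right) \frac{319358488}{407345} = \left(433352 - 4247566\right) \frac{319358488}{407345} = \left(-3814214\right) \frac{319358488}{407345} = - \frac{1218101615948432}{407345}$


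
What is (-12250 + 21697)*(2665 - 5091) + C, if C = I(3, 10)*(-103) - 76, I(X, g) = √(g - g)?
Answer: -22918498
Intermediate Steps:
I(X, g) = 0 (I(X, g) = √0 = 0)
C = -76 (C = 0*(-103) - 76 = 0 - 76 = -76)
(-12250 + 21697)*(2665 - 5091) + C = (-12250 + 21697)*(2665 - 5091) - 76 = 9447*(-2426) - 76 = -22918422 - 76 = -22918498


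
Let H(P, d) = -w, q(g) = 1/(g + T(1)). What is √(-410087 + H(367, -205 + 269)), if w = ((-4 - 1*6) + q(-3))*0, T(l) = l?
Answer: I*√410087 ≈ 640.38*I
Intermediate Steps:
q(g) = 1/(1 + g) (q(g) = 1/(g + 1) = 1/(1 + g))
w = 0 (w = ((-4 - 1*6) + 1/(1 - 3))*0 = ((-4 - 6) + 1/(-2))*0 = (-10 - ½)*0 = -21/2*0 = 0)
H(P, d) = 0 (H(P, d) = -1*0 = 0)
√(-410087 + H(367, -205 + 269)) = √(-410087 + 0) = √(-410087) = I*√410087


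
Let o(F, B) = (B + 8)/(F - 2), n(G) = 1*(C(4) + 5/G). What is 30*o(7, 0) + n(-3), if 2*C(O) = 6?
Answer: 148/3 ≈ 49.333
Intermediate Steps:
C(O) = 3 (C(O) = (½)*6 = 3)
n(G) = 3 + 5/G (n(G) = 1*(3 + 5/G) = 3 + 5/G)
o(F, B) = (8 + B)/(-2 + F)
30*o(7, 0) + n(-3) = 30*((8 + 0)/(-2 + 7)) + (3 + 5/(-3)) = 30*(8/5) + (3 + 5*(-⅓)) = 30*((⅕)*8) + (3 - 5/3) = 30*(8/5) + 4/3 = 48 + 4/3 = 148/3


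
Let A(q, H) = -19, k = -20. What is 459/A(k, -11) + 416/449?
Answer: -198187/8531 ≈ -23.231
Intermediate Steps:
459/A(k, -11) + 416/449 = 459/(-19) + 416/449 = 459*(-1/19) + 416*(1/449) = -459/19 + 416/449 = -198187/8531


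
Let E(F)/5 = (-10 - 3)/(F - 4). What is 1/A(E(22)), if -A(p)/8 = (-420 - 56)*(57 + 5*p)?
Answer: 9/1334704 ≈ 6.7431e-6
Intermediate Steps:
E(F) = -65/(-4 + F) (E(F) = 5*((-10 - 3)/(F - 4)) = 5*(-13/(-4 + F)) = -65/(-4 + F))
A(p) = 217056 + 19040*p (A(p) = -8*(-420 - 56)*(57 + 5*p) = -(-3808)*(57 + 5*p) = -8*(-27132 - 2380*p) = 217056 + 19040*p)
1/A(E(22)) = 1/(217056 + 19040*(-65/(-4 + 22))) = 1/(217056 + 19040*(-65/18)) = 1/(217056 - 618800/9) = 1/(1334704/9) = 9/1334704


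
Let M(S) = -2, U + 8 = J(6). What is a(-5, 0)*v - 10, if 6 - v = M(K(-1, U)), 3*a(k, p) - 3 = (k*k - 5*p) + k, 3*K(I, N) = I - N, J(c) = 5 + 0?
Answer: 154/3 ≈ 51.333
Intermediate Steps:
J(c) = 5
U = -3 (U = -8 + 5 = -3)
K(I, N) = -N/3 + I/3 (K(I, N) = (I - N)/3 = -N/3 + I/3)
a(k, p) = 1 - 5*p/3 + k/3 + k²/3 (a(k, p) = 1 + ((k*k - 5*p) + k)/3 = 1 + ((k² - 5*p) + k)/3 = 1 + (k + k² - 5*p)/3 = 1 + (-5*p/3 + k/3 + k²/3) = 1 - 5*p/3 + k/3 + k²/3)
v = 8 (v = 6 - 1*(-2) = 6 + 2 = 8)
a(-5, 0)*v - 10 = (1 - 5/3*0 + (⅓)*(-5) + (⅓)*(-5)²)*8 - 10 = (1 + 0 - 5/3 + (⅓)*25)*8 - 10 = (1 + 0 - 5/3 + 25/3)*8 - 10 = (23/3)*8 - 10 = 184/3 - 10 = 154/3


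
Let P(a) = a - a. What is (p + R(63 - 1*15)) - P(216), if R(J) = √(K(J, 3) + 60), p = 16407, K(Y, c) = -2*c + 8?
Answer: 16407 + √62 ≈ 16415.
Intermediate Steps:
P(a) = 0
K(Y, c) = 8 - 2*c
R(J) = √62 (R(J) = √((8 - 2*3) + 60) = √((8 - 6) + 60) = √(2 + 60) = √62)
(p + R(63 - 1*15)) - P(216) = (16407 + √62) - 1*0 = (16407 + √62) + 0 = 16407 + √62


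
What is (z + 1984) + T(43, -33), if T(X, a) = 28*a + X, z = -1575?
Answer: -472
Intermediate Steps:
T(X, a) = X + 28*a
(z + 1984) + T(43, -33) = (-1575 + 1984) + (43 + 28*(-33)) = 409 + (43 - 924) = 409 - 881 = -472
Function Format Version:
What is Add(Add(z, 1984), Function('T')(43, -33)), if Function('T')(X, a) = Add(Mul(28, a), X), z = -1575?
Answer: -472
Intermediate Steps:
Function('T')(X, a) = Add(X, Mul(28, a))
Add(Add(z, 1984), Function('T')(43, -33)) = Add(Add(-1575, 1984), Add(43, Mul(28, -33))) = Add(409, Add(43, -924)) = Add(409, -881) = -472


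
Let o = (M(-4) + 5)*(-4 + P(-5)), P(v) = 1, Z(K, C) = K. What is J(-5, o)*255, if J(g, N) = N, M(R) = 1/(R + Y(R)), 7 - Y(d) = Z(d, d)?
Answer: -27540/7 ≈ -3934.3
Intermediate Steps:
Y(d) = 7 - d
M(R) = 1/7 (M(R) = 1/(R + (7 - R)) = 1/7)
o = -108/7 (o = (1/7 + 5)*(-4 + 1) = (36/7)*(-3) = -108/7 ≈ -15.429)
J(-5, o)*255 = -108/7*255 = -27540/7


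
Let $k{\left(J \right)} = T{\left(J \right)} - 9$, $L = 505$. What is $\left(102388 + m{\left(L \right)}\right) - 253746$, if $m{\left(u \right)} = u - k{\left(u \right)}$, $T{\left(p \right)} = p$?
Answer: $-151349$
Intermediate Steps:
$k{\left(J \right)} = -9 + J$ ($k{\left(J \right)} = J - 9 = -9 + J$)
$m{\left(u \right)} = 9$ ($m{\left(u \right)} = u - \left(-9 + u\right) = 9$)
$\left(102388 + m{\left(L \right)}\right) - 253746 = \left(102388 + 9\right) - 253746 = 102397 - 253746 = -151349$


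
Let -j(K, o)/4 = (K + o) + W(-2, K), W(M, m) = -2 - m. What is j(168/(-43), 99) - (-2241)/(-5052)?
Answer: -654139/1684 ≈ -388.44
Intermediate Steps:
j(K, o) = 8 - 4*o (j(K, o) = -4*((K + o) + (-2 - K)) = -4*(-2 + o) = 8 - 4*o)
j(168/(-43), 99) - (-2241)/(-5052) = (8 - 4*99) - (-2241)/(-5052) = (8 - 396) - (-2241)*(-1)/5052 = -388 - 1*747/1684 = -388 - 747/1684 = -654139/1684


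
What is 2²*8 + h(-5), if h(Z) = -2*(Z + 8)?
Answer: 26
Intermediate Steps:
h(Z) = -16 - 2*Z (h(Z) = -2*(8 + Z) = -16 - 2*Z)
2²*8 + h(-5) = 2²*8 + (-16 - 2*(-5)) = 4*8 + (-16 + 10) = 32 - 6 = 26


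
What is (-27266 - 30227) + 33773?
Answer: -23720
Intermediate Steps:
(-27266 - 30227) + 33773 = -57493 + 33773 = -23720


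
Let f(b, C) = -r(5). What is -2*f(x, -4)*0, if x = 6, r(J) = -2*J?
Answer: 0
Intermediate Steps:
f(b, C) = 10 (f(b, C) = -(-2)*5 = -1*(-10) = 10)
-2*f(x, -4)*0 = -2*10*0 = -20*0 = 0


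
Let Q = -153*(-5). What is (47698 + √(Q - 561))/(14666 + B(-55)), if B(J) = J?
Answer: 47698/14611 + 2*√51/14611 ≈ 3.2655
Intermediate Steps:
Q = 765
(47698 + √(Q - 561))/(14666 + B(-55)) = (47698 + √(765 - 561))/(14666 - 55) = (47698 + √204)/14611 = (47698 + 2*√51)*(1/14611) = 47698/14611 + 2*√51/14611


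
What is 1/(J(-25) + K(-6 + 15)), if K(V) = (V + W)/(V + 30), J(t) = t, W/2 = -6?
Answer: -13/326 ≈ -0.039877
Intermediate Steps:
W = -12 (W = 2*(-6) = -12)
K(V) = (-12 + V)/(30 + V) (K(V) = (V - 12)/(V + 30) = (-12 + V)/(30 + V))
1/(J(-25) + K(-6 + 15)) = 1/(-25 + (-12 + (-6 + 15))/(30 + (-6 + 15))) = 1/(-25 + (-12 + 9)/(30 + 9)) = 1/(-25 - 3/39) = 1/(-25 + (1/39)*(-3)) = 1/(-25 - 1/13) = 1/(-326/13) = -13/326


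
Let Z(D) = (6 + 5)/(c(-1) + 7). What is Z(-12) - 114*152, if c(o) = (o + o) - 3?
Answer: -34645/2 ≈ -17323.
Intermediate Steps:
c(o) = -3 + 2*o (c(o) = 2*o - 3 = -3 + 2*o)
Z(D) = 11/2 (Z(D) = (6 + 5)/((-3 + 2*(-1)) + 7) = 11/((-3 - 2) + 7) = 11/(-5 + 7) = 11/2)
Z(-12) - 114*152 = 11/2 - 114*152 = 11/2 - 17328 = -34645/2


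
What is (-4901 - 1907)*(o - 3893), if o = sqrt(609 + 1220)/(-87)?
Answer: 26503544 + 6808*sqrt(1829)/87 ≈ 2.6507e+7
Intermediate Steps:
o = -sqrt(1829)/87 (o = sqrt(1829)*(-1/87) = -sqrt(1829)/87 ≈ -0.49157)
(-4901 - 1907)*(o - 3893) = (-4901 - 1907)*(-sqrt(1829)/87 - 3893) = -6808*(-3893 - sqrt(1829)/87) = 26503544 + 6808*sqrt(1829)/87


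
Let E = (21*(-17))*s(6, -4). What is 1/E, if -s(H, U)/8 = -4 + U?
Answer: -1/22848 ≈ -4.3768e-5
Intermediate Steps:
s(H, U) = 32 - 8*U (s(H, U) = -8*(-4 + U) = 32 - 8*U)
E = -22848 (E = (21*(-17))*(32 - 8*(-4)) = -357*(32 + 32) = -357*64 = -22848)
1/E = 1/(-22848) = -1/22848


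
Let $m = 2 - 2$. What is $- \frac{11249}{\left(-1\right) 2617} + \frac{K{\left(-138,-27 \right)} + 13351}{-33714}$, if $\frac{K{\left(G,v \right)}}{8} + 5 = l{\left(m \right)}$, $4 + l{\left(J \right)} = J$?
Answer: $\frac{344497643}{88229538} \approx 3.9046$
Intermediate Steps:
$m = 0$ ($m = 2 - 2 = 0$)
$l{\left(J \right)} = -4 + J$
$K{\left(G,v \right)} = -72$ ($K{\left(G,v \right)} = -40 + 8 \left(-4 + 0\right) = -40 + 8 \left(-4\right) = -40 - 32 = -72$)
$- \frac{11249}{\left(-1\right) 2617} + \frac{K{\left(-138,-27 \right)} + 13351}{-33714} = - \frac{11249}{\left(-1\right) 2617} + \frac{-72 + 13351}{-33714} = - \frac{11249}{-2617} + 13279 \left(- \frac{1}{33714}\right) = \left(-11249\right) \left(- \frac{1}{2617}\right) - \frac{13279}{33714} = \frac{11249}{2617} - \frac{13279}{33714} = \frac{344497643}{88229538}$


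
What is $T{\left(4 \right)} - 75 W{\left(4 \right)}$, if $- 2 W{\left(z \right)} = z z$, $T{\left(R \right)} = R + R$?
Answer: $608$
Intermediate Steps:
$T{\left(R \right)} = 2 R$
$W{\left(z \right)} = - \frac{z^{2}}{2}$ ($W{\left(z \right)} = - \frac{z z}{2} = - \frac{z^{2}}{2}$)
$T{\left(4 \right)} - 75 W{\left(4 \right)} = 2 \cdot 4 - 75 \left(- \frac{4^{2}}{2}\right) = 8 - 75 \left(\left(- \frac{1}{2}\right) 16\right) = 8 - -600 = 8 + 600 = 608$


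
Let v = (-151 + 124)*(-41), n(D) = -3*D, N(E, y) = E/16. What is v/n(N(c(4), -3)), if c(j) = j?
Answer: -1476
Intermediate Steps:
N(E, y) = E/16 (N(E, y) = E*(1/16) = E/16)
v = 1107 (v = -27*(-41) = 1107)
v/n(N(c(4), -3)) = 1107/((-3*4/16)) = 1107/((-3*¼)) = 1107/(-¾) = 1107*(-4/3) = -1476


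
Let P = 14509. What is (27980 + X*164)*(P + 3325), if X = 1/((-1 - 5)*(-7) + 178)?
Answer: 27445473794/55 ≈ 4.9901e+8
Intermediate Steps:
X = 1/220 (X = 1/(-6*(-7) + 178) = 1/(42 + 178) = 1/220 ≈ 0.0045455)
(27980 + X*164)*(P + 3325) = (27980 + (1/220)*164)*(14509 + 3325) = (27980 + 41/55)*17834 = (1538941/55)*17834 = 27445473794/55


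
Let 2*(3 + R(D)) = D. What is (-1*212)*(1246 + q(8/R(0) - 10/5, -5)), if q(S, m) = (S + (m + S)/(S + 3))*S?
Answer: -11836384/45 ≈ -2.6303e+5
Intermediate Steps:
R(D) = -3 + D/2
q(S, m) = S*(S + (S + m)/(3 + S)) (q(S, m) = (S + (S + m)/(3 + S))*S = S*(S + (S + m)/(3 + S)))
(-1*212)*(1246 + q(8/R(0) - 10/5, -5)) = (-1*212)*(1246 + (8/(-3 + (½)*0) - 10/5)*(-5 + (8/(-3 + (½)*0) - 10/5)² + 4*(8/(-3 + (½)*0) - 10/5))/(3 + (8/(-3 + (½)*0) - 10/5))) = -212*(1246 + (8/(-3 + 0) - 10*⅕)*(-5 + (8/(-3 + 0) - 10*⅕)² + 4*(8/(-3 + 0) - 10*⅕))/(3 + (8/(-3 + 0) - 10*⅕))) = -212*(1246 + (8/(-3) - 2)*(-5 + (8/(-3) - 2)² + 4*(8/(-3) - 2))/(3 + (8/(-3) - 2))) = -212*(1246 + (8*(-⅓) - 2)*(-5 + (8*(-⅓) - 2)² + 4*(8*(-⅓) - 2))/(3 + (8*(-⅓) - 2))) = -212*(1246 + (-8/3 - 2)*(-5 + (-8/3 - 2)² + 4*(-8/3 - 2))/(3 + (-8/3 - 2))) = -212*(1246 - 14*(-5 + (-14/3)² + 4*(-14/3))/(3*(3 - 14/3))) = -212*(1246 - 14*(-5 + 196/9 - 56/3)/(3*(-5/3))) = -212*(1246 - 14/3*(-⅗)*(-17/9)) = -212*(1246 - 238/45) = -212*55832/45 = -11836384/45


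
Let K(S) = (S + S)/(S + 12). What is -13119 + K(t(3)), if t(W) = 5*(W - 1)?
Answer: -144299/11 ≈ -13118.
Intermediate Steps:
t(W) = -5 + 5*W (t(W) = 5*(-1 + W) = -5 + 5*W)
K(S) = 2*S/(12 + S) (K(S) = (2*S)/(12 + S) = 2*S/(12 + S))
-13119 + K(t(3)) = -13119 + 2*(-5 + 5*3)/(12 + (-5 + 5*3)) = -13119 + 2*(-5 + 15)/(12 + (-5 + 15)) = -13119 + 2*10/(12 + 10) = -13119 + 2*10/22 = -13119 + 2*10*(1/22) = -13119 + 10/11 = -144299/11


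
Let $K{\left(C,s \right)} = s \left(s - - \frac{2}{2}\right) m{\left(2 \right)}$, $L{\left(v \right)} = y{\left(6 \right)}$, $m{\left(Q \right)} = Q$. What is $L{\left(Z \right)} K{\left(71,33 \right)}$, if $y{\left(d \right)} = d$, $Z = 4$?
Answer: $13464$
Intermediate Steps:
$L{\left(v \right)} = 6$
$K{\left(C,s \right)} = 2 s \left(1 + s\right)$ ($K{\left(C,s \right)} = s \left(s - - \frac{2}{2}\right) 2 = s \left(s - \left(-2\right) \frac{1}{2}\right) 2 = s \left(s - -1\right) 2 = s \left(s + 1\right) 2 = s \left(1 + s\right) 2 = 2 s \left(1 + s\right)$)
$L{\left(Z \right)} K{\left(71,33 \right)} = 6 \cdot 2 \cdot 33 \left(1 + 33\right) = 6 \cdot 2 \cdot 33 \cdot 34 = 6 \cdot 2244 = 13464$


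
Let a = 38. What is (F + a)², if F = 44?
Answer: 6724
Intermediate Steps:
(F + a)² = (44 + 38)² = 82² = 6724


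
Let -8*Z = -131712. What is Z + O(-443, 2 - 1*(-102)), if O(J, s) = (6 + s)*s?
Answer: 27904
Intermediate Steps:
O(J, s) = s*(6 + s)
Z = 16464 (Z = -1/8*(-131712) = 16464)
Z + O(-443, 2 - 1*(-102)) = 16464 + (2 - 1*(-102))*(6 + (2 - 1*(-102))) = 16464 + (2 + 102)*(6 + (2 + 102)) = 16464 + 104*(6 + 104) = 16464 + 104*110 = 16464 + 11440 = 27904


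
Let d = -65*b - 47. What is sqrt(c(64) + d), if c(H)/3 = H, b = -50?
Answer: sqrt(3395) ≈ 58.267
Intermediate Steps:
c(H) = 3*H
d = 3203 (d = -65*(-50) - 47 = 3250 - 47 = 3203)
sqrt(c(64) + d) = sqrt(3*64 + 3203) = sqrt(192 + 3203) = sqrt(3395)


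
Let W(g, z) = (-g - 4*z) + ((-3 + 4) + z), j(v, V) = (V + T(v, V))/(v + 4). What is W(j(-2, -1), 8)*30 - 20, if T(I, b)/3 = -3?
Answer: -560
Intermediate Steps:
T(I, b) = -9 (T(I, b) = 3*(-3) = -9)
j(v, V) = (-9 + V)/(4 + v) (j(v, V) = (V - 9)/(v + 4) = (-9 + V)/(4 + v))
W(g, z) = 1 - g - 3*z (W(g, z) = (-g - 4*z) + (1 + z) = 1 - g - 3*z)
W(j(-2, -1), 8)*30 - 20 = (1 - (-9 - 1)/(4 - 2) - 3*8)*30 - 20 = (1 - (-10)/2 - 24)*30 - 20 = (1 - 1*(-5) - 24)*30 - 20 = (1 + 5 - 24)*30 - 20 = -18*30 - 20 = -540 - 20 = -560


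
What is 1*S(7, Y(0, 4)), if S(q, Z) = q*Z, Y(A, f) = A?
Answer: 0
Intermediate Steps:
S(q, Z) = Z*q
1*S(7, Y(0, 4)) = 1*(0*7) = 1*0 = 0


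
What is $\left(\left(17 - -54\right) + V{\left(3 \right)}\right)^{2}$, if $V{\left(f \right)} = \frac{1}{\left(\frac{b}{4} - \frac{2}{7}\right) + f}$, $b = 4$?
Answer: $\frac{3433609}{676} \approx 5079.3$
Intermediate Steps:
$V{\left(f \right)} = \frac{1}{\frac{5}{7} + f}$ ($V{\left(f \right)} = \frac{1}{\left(\frac{4}{4} - \frac{2}{7}\right) + f} = \frac{1}{\left(4 \cdot \frac{1}{4} - \frac{2}{7}\right) + f} = \frac{1}{\left(1 - \frac{2}{7}\right) + f} = \frac{1}{\frac{5}{7} + f}$)
$\left(\left(17 - -54\right) + V{\left(3 \right)}\right)^{2} = \left(\left(17 - -54\right) + \frac{7}{5 + 7 \cdot 3}\right)^{2} = \left(\left(17 + 54\right) + \frac{7}{5 + 21}\right)^{2} = \left(71 + \frac{7}{26}\right)^{2} = \left(\frac{1853}{26}\right)^{2} = \frac{3433609}{676}$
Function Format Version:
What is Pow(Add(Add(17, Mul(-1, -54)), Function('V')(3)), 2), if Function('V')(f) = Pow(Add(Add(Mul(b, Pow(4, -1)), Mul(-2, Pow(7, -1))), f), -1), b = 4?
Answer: Rational(3433609, 676) ≈ 5079.3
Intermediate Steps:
Function('V')(f) = Pow(Add(Rational(5, 7), f), -1) (Function('V')(f) = Pow(Add(Add(Mul(4, Pow(4, -1)), Mul(-2, Pow(7, -1))), f), -1) = Pow(Add(Add(Mul(4, Rational(1, 4)), Mul(-2, Rational(1, 7))), f), -1) = Pow(Add(Add(1, Rational(-2, 7)), f), -1) = Pow(Add(Rational(5, 7), f), -1))
Pow(Add(Add(17, Mul(-1, -54)), Function('V')(3)), 2) = Pow(Add(Add(17, Mul(-1, -54)), Mul(7, Pow(Add(5, Mul(7, 3)), -1))), 2) = Pow(Add(Add(17, 54), Mul(7, Pow(Add(5, 21), -1))), 2) = Pow(Add(71, Mul(7, Pow(26, -1))), 2) = Pow(Add(71, Mul(7, Rational(1, 26))), 2) = Pow(Add(71, Rational(7, 26)), 2) = Pow(Rational(1853, 26), 2) = Rational(3433609, 676)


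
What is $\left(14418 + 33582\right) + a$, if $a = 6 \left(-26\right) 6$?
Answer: $47064$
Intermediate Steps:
$a = -936$ ($a = \left(-156\right) 6 = -936$)
$\left(14418 + 33582\right) + a = \left(14418 + 33582\right) - 936 = 48000 - 936 = 47064$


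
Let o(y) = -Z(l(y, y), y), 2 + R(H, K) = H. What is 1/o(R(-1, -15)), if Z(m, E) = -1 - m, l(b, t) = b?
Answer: -1/2 ≈ -0.50000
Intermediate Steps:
R(H, K) = -2 + H
o(y) = 1 + y (o(y) = -(-1 - y) = 1 + y)
1/o(R(-1, -15)) = 1/(1 + (-2 - 1)) = 1/(1 - 3) = 1/(-2) = -1/2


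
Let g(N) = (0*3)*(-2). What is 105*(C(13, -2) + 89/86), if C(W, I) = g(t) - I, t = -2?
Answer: 27405/86 ≈ 318.66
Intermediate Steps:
g(N) = 0 (g(N) = 0*(-2) = 0)
C(W, I) = -I (C(W, I) = 0 - I = -I)
105*(C(13, -2) + 89/86) = 105*(-1*(-2) + 89/86) = 105*(2 + 89*(1/86)) = 105*(2 + 89/86) = 105*(261/86) = 27405/86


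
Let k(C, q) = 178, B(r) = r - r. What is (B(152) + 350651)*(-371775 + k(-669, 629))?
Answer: -130300859647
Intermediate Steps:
B(r) = 0
(B(152) + 350651)*(-371775 + k(-669, 629)) = (0 + 350651)*(-371775 + 178) = 350651*(-371597) = -130300859647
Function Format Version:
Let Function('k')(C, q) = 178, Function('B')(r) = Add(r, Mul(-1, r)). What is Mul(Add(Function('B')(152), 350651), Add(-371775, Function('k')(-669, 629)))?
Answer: -130300859647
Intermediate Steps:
Function('B')(r) = 0
Mul(Add(Function('B')(152), 350651), Add(-371775, Function('k')(-669, 629))) = Mul(Add(0, 350651), Add(-371775, 178)) = Mul(350651, -371597) = -130300859647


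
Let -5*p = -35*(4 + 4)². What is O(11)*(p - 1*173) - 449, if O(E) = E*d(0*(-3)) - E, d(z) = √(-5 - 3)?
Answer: -3474 + 6050*I*√2 ≈ -3474.0 + 8556.0*I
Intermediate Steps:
d(z) = 2*I*√2 (d(z) = √(-8) = 2*I*√2)
p = 448 (p = -(-7)*(4 + 4)² = -(-7)*8² = -(-7)*64 = -⅕*(-2240) = 448)
O(E) = -E + 2*I*E*√2 (O(E) = E*(2*I*√2) - E = 2*I*E*√2 - E = -E + 2*I*E*√2)
O(11)*(p - 1*173) - 449 = (11*(-1 + 2*I*√2))*(448 - 1*173) - 449 = (-11 + 22*I*√2)*(448 - 173) - 449 = (-11 + 22*I*√2)*275 - 449 = (-3025 + 6050*I*√2) - 449 = -3474 + 6050*I*√2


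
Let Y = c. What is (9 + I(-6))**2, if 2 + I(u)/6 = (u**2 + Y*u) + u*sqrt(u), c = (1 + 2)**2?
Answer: 4545 + 7992*I*sqrt(6) ≈ 4545.0 + 19576.0*I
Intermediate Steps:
c = 9 (c = 3**2 = 9)
Y = 9
I(u) = -12 + 6*u**2 + 6*u**(3/2) + 54*u (I(u) = -12 + 6*((u**2 + 9*u) + u*sqrt(u)) = -12 + 6*((u**2 + 9*u) + u**(3/2)) = -12 + 6*(u**2 + u**(3/2) + 9*u) = -12 + (6*u**2 + 6*u**(3/2) + 54*u) = -12 + 6*u**2 + 6*u**(3/2) + 54*u)
(9 + I(-6))**2 = (9 + (-12 + 6*(-6)**2 + 6*(-6)**(3/2) + 54*(-6)))**2 = (9 + (-12 + 6*36 + 6*(-6*I*sqrt(6)) - 324))**2 = (9 + (-12 + 216 - 36*I*sqrt(6) - 324))**2 = (9 + (-120 - 36*I*sqrt(6)))**2 = (-111 - 36*I*sqrt(6))**2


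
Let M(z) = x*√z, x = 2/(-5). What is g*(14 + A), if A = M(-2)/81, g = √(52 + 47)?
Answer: 2*√11*(2835 - I*√2)/135 ≈ 139.3 - 0.069488*I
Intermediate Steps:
g = 3*√11 (g = √99 = 3*√11 ≈ 9.9499)
x = -⅖ (x = 2*(-⅕) = -⅖ ≈ -0.40000)
M(z) = -2*√z/5
A = -2*I*√2/405 (A = -2*I*√2/5/81 = -2*I*√2/5*(1/81) = -2*I*√2/405 ≈ -0.0069838*I)
g*(14 + A) = (3*√11)*(14 - 2*I*√2/405) = 3*√11*(14 - 2*I*√2/405)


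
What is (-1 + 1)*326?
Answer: 0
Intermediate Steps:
(-1 + 1)*326 = 0*326 = 0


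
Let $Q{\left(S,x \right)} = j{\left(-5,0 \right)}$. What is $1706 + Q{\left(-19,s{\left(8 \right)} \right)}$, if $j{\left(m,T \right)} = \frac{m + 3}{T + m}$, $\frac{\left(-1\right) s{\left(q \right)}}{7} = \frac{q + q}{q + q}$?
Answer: $\frac{8532}{5} \approx 1706.4$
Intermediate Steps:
$s{\left(q \right)} = -7$ ($s{\left(q \right)} = - 7 \frac{q + q}{q + q} = - 7 \frac{2 q}{2 q} = - 7 \cdot 2 q \frac{1}{2 q} = \left(-7\right) 1 = -7$)
$j{\left(m,T \right)} = \frac{3 + m}{T + m}$
$Q{\left(S,x \right)} = \frac{2}{5}$ ($Q{\left(S,x \right)} = \frac{3 - 5}{0 - 5} = \frac{1}{-5} \left(-2\right) = \left(- \frac{1}{5}\right) \left(-2\right) = \frac{2}{5}$)
$1706 + Q{\left(-19,s{\left(8 \right)} \right)} = 1706 + \frac{2}{5} = \frac{8532}{5}$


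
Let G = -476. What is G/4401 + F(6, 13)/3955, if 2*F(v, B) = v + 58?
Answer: -1741748/17405955 ≈ -0.10007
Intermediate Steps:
F(v, B) = 29 + v/2 (F(v, B) = (v + 58)/2 = (58 + v)/2 = 29 + v/2)
G/4401 + F(6, 13)/3955 = -476/4401 + (29 + (½)*6)/3955 = -476*1/4401 + (29 + 3)*(1/3955) = -476/4401 + 32*(1/3955) = -476/4401 + 32/3955 = -1741748/17405955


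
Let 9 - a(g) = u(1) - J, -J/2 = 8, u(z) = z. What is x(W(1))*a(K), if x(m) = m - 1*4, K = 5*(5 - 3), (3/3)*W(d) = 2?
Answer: 16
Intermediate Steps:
W(d) = 2
K = 10 (K = 5*2 = 10)
x(m) = -4 + m (x(m) = m - 4 = -4 + m)
J = -16 (J = -2*8 = -16)
a(g) = -8 (a(g) = 9 - (1 - 1*(-16)) = 9 - (1 + 16) = 9 - 1*17 = 9 - 17 = -8)
x(W(1))*a(K) = (-4 + 2)*(-8) = -2*(-8) = 16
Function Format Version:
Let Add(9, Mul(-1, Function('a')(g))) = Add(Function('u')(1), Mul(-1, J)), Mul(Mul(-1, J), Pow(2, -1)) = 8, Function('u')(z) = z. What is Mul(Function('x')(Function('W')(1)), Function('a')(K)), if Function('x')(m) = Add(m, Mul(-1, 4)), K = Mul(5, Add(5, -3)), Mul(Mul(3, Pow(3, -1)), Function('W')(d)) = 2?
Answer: 16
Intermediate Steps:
Function('W')(d) = 2
K = 10 (K = Mul(5, 2) = 10)
Function('x')(m) = Add(-4, m) (Function('x')(m) = Add(m, -4) = Add(-4, m))
J = -16 (J = Mul(-2, 8) = -16)
Function('a')(g) = -8 (Function('a')(g) = Add(9, Mul(-1, Add(1, Mul(-1, -16)))) = Add(9, Mul(-1, Add(1, 16))) = Add(9, Mul(-1, 17)) = Add(9, -17) = -8)
Mul(Function('x')(Function('W')(1)), Function('a')(K)) = Mul(Add(-4, 2), -8) = Mul(-2, -8) = 16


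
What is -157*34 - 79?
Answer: -5417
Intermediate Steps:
-157*34 - 79 = -5338 - 79 = -5417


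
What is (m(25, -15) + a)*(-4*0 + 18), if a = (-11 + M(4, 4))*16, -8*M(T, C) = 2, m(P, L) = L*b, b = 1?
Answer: -3510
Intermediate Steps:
m(P, L) = L (m(P, L) = L*1 = L)
M(T, C) = -¼ (M(T, C) = -⅛*2 = -¼)
a = -180 (a = (-11 - ¼)*16 = -45/4*16 = -180)
(m(25, -15) + a)*(-4*0 + 18) = (-15 - 180)*(-4*0 + 18) = -195*(0 + 18) = -195*18 = -3510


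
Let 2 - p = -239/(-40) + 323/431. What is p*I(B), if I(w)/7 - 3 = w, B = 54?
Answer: -32498151/17240 ≈ -1885.0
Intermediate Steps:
I(w) = 21 + 7*w
p = -81449/17240 (p = 2 - (-239/(-40) + 323/431) = 2 - (-239*(-1/40) + 323*(1/431)) = 2 - (239/40 + 323/431) = 2 - 1*115929/17240 = 2 - 115929/17240 = -81449/17240 ≈ -4.7244)
p*I(B) = -81449*(21 + 7*54)/17240 = -81449*(21 + 378)/17240 = -81449/17240*399 = -32498151/17240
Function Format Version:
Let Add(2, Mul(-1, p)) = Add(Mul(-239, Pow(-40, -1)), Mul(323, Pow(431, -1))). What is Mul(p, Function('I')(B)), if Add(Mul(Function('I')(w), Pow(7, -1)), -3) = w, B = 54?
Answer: Rational(-32498151, 17240) ≈ -1885.0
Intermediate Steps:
Function('I')(w) = Add(21, Mul(7, w))
p = Rational(-81449, 17240) (p = Add(2, Mul(-1, Add(Mul(-239, Pow(-40, -1)), Mul(323, Pow(431, -1))))) = Add(2, Mul(-1, Add(Mul(-239, Rational(-1, 40)), Mul(323, Rational(1, 431))))) = Add(2, Mul(-1, Add(Rational(239, 40), Rational(323, 431)))) = Add(2, Mul(-1, Rational(115929, 17240))) = Add(2, Rational(-115929, 17240)) = Rational(-81449, 17240) ≈ -4.7244)
Mul(p, Function('I')(B)) = Mul(Rational(-81449, 17240), Add(21, Mul(7, 54))) = Mul(Rational(-81449, 17240), Add(21, 378)) = Mul(Rational(-81449, 17240), 399) = Rational(-32498151, 17240)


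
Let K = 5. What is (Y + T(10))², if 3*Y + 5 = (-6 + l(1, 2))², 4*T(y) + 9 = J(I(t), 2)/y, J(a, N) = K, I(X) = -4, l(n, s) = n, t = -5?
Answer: 11881/576 ≈ 20.627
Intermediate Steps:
J(a, N) = 5
T(y) = -9/4 + 5/(4*y) (T(y) = -9/4 + (5/y)/4 = -9/4 + 5/(4*y))
Y = 20/3 (Y = -5/3 + (-6 + 1)²/3 = -5/3 + (⅓)*(-5)² = -5/3 + (⅓)*25 = -5/3 + 25/3 = 20/3 ≈ 6.6667)
(Y + T(10))² = (20/3 + (¼)*(5 - 9*10)/10)² = (20/3 + (¼)*(⅒)*(5 - 90))² = (20/3 + (¼)*(⅒)*(-85))² = (20/3 - 17/8)² = (109/24)² = 11881/576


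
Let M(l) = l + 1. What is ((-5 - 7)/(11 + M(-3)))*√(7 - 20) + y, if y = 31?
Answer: 31 - 4*I*√13/3 ≈ 31.0 - 4.8074*I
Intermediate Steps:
M(l) = 1 + l
((-5 - 7)/(11 + M(-3)))*√(7 - 20) + y = ((-5 - 7)/(11 + (1 - 3)))*√(7 - 20) + 31 = (-12/(11 - 2))*√(-13) + 31 = (-12/9)*(I*√13) + 31 = (-12*⅑)*(I*√13) + 31 = -4*I*√13/3 + 31 = 31 - 4*I*√13/3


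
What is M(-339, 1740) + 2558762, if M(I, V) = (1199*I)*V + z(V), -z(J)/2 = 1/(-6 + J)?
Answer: -610960488727/867 ≈ -7.0468e+8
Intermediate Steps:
z(J) = -2/(-6 + J)
M(I, V) = -2/(-6 + V) + 1199*I*V (M(I, V) = (1199*I)*V - 2/(-6 + V) = 1199*I*V - 2/(-6 + V) = -2/(-6 + V) + 1199*I*V)
M(-339, 1740) + 2558762 = (-2 + 1199*(-339)*1740*(-6 + 1740))/(-6 + 1740) + 2558762 = (-2 + 1199*(-339)*1740*1734)/1734 + 2558762 = (-2 - 1226357870760)/1734 + 2558762 = (1/1734)*(-1226357870762) + 2558762 = -613178935381/867 + 2558762 = -610960488727/867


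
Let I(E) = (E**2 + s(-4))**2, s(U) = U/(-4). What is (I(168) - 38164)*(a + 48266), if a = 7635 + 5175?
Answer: 48653902668036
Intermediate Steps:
s(U) = -U/4 (s(U) = U*(-1/4) = -U/4)
a = 12810
I(E) = (1 + E**2)**2 (I(E) = (E**2 - 1/4*(-4))**2 = (E**2 + 1)**2 = (1 + E**2)**2)
(I(168) - 38164)*(a + 48266) = ((1 + 168**2)**2 - 38164)*(12810 + 48266) = ((1 + 28224)**2 - 38164)*61076 = (28225**2 - 38164)*61076 = (796650625 - 38164)*61076 = 796612461*61076 = 48653902668036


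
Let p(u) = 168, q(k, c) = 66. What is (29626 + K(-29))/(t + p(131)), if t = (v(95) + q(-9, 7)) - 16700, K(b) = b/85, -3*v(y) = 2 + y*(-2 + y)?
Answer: -7554543/4949975 ≈ -1.5262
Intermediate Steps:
v(y) = -⅔ - y*(-2 + y)/3 (v(y) = -(2 + y*(-2 + y))/3 = -⅔ - y*(-2 + y)/3)
K(b) = b/85 (K(b) = b*(1/85) = b/85)
t = -58739/3 (t = ((-⅔ - ⅓*95² + (⅔)*95) + 66) - 16700 = ((-⅔ - ⅓*9025 + 190/3) + 66) - 16700 = ((-⅔ - 9025/3 + 190/3) + 66) - 16700 = (-8837/3 + 66) - 16700 = -8639/3 - 16700 = -58739/3 ≈ -19580.)
(29626 + K(-29))/(t + p(131)) = (29626 + (1/85)*(-29))/(-58739/3 + 168) = (29626 - 29/85)/(-58235/3) = (2518181/85)*(-3/58235) = -7554543/4949975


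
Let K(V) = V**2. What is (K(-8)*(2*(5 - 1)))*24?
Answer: 12288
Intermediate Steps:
(K(-8)*(2*(5 - 1)))*24 = ((-8)**2*(2*(5 - 1)))*24 = (64*(2*4))*24 = (64*8)*24 = 512*24 = 12288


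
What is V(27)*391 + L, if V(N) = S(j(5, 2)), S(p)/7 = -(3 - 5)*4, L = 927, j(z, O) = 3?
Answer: 22823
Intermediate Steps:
S(p) = 56 (S(p) = 7*(-(3 - 5)*4) = 7*(-(-2)*4) = 7*(-1*(-8)) = 7*8 = 56)
V(N) = 56
V(27)*391 + L = 56*391 + 927 = 21896 + 927 = 22823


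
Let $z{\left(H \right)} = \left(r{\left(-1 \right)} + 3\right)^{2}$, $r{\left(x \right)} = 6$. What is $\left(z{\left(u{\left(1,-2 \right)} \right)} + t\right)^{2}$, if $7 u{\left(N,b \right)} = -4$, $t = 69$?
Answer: $22500$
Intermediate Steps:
$u{\left(N,b \right)} = - \frac{4}{7}$ ($u{\left(N,b \right)} = \frac{1}{7} \left(-4\right) = - \frac{4}{7}$)
$z{\left(H \right)} = 81$ ($z{\left(H \right)} = \left(6 + 3\right)^{2} = 9^{2} = 81$)
$\left(z{\left(u{\left(1,-2 \right)} \right)} + t\right)^{2} = \left(81 + 69\right)^{2} = 150^{2} = 22500$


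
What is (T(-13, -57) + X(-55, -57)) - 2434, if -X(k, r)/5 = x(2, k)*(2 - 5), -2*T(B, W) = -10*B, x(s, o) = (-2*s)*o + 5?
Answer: 876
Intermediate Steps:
x(s, o) = 5 - 2*o*s (x(s, o) = -2*o*s + 5 = 5 - 2*o*s)
T(B, W) = 5*B (T(B, W) = -(-5)*B = 5*B)
X(k, r) = 75 - 60*k (X(k, r) = -5*(5 - 2*k*2)*(2 - 5) = -5*(5 - 4*k)*(-3) = -5*(-15 + 12*k) = 75 - 60*k)
(T(-13, -57) + X(-55, -57)) - 2434 = (5*(-13) + (75 - 60*(-55))) - 2434 = (-65 + (75 + 3300)) - 2434 = (-65 + 3375) - 2434 = 3310 - 2434 = 876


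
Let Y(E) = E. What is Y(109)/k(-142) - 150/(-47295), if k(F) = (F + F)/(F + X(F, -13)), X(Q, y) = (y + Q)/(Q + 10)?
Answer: 2129662211/39399888 ≈ 54.052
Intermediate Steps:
X(Q, y) = (Q + y)/(10 + Q)
k(F) = 2*F/(F + (-13 + F)/(10 + F)) (k(F) = (F + F)/(F + (F - 13)/(10 + F)) = (2*F)/(F + (-13 + F)/(10 + F)) = 2*F/(F + (-13 + F)/(10 + F)))
Y(109)/k(-142) - 150/(-47295) = 109/((2*(-142)*(10 - 142)/(-13 - 142 - 142*(10 - 142)))) - 150/(-47295) = 109/((2*(-142)*(-132)/(-13 - 142 - 142*(-132)))) - 150*(-1/47295) = 109/((2*(-142)*(-132)/(-13 - 142 + 18744))) + 10/3153 = 109/((2*(-142)*(-132)/18589)) + 10/3153 = 109/((2*(-142)*(1/18589)*(-132))) + 10/3153 = 109/(37488/18589) + 10/3153 = 109*(18589/37488) + 10/3153 = 2026201/37488 + 10/3153 = 2129662211/39399888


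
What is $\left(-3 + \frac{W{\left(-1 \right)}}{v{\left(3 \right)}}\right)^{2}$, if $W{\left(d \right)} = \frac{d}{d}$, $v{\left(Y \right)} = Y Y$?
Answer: $\frac{676}{81} \approx 8.3457$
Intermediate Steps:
$v{\left(Y \right)} = Y^{2}$
$W{\left(d \right)} = 1$
$\left(-3 + \frac{W{\left(-1 \right)}}{v{\left(3 \right)}}\right)^{2} = \left(-3 + 1 \frac{1}{3^{2}}\right)^{2} = \left(-3 + 1 \cdot \frac{1}{9}\right)^{2} = \left(-3 + \frac{1}{9}\right)^{2} = \left(- \frac{26}{9}\right)^{2} = \frac{676}{81}$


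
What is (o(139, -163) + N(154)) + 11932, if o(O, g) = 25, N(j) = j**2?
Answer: 35673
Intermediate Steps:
(o(139, -163) + N(154)) + 11932 = (25 + 154**2) + 11932 = (25 + 23716) + 11932 = 23741 + 11932 = 35673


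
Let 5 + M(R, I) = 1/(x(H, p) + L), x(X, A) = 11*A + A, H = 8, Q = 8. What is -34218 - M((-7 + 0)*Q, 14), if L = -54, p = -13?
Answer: -7184729/210 ≈ -34213.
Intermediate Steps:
x(X, A) = 12*A
M(R, I) = -1051/210 (M(R, I) = -5 + 1/(12*(-13) - 54) = -5 + 1/(-156 - 54) = -5 + 1/(-210) = -5 - 1/210 = -1051/210)
-34218 - M((-7 + 0)*Q, 14) = -34218 - 1*(-1051/210) = -34218 + 1051/210 = -7184729/210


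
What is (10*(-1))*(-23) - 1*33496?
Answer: -33266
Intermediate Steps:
(10*(-1))*(-23) - 1*33496 = -10*(-23) - 33496 = 230 - 33496 = -33266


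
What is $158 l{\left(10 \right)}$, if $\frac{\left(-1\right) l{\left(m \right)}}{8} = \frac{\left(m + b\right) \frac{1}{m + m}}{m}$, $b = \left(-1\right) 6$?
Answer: $- \frac{632}{25} \approx -25.28$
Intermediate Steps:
$b = -6$
$l{\left(m \right)} = - \frac{4 \left(-6 + m\right)}{m^{2}}$ ($l{\left(m \right)} = - 8 \frac{\left(m - 6\right) \frac{1}{m + m}}{m} = - 8 \frac{\left(-6 + m\right) \frac{1}{2 m}}{m} = - 8 \frac{\frac{1}{2} \frac{1}{m} \left(-6 + m\right)}{m} = - 8 \frac{-6 + m}{2 m^{2}} = - \frac{4 \left(-6 + m\right)}{m^{2}}$)
$158 l{\left(10 \right)} = 158 \frac{4 \left(6 - 10\right)}{100} = 158 \cdot 4 \cdot \frac{1}{100} \left(6 - 10\right) = 158 \cdot 4 \cdot \frac{1}{100} \left(-4\right) = 158 \left(- \frac{4}{25}\right) = - \frac{632}{25}$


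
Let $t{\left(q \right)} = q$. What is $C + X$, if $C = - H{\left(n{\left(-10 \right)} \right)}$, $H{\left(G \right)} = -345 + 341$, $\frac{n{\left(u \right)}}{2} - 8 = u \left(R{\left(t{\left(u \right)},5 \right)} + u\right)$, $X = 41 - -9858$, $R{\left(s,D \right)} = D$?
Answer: $9903$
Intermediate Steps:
$X = 9899$ ($X = 41 + 9858 = 9899$)
$n{\left(u \right)} = 16 + 2 u \left(5 + u\right)$
$H{\left(G \right)} = -4$
$C = 4$ ($C = \left(-1\right) \left(-4\right) = 4$)
$C + X = 4 + 9899 = 9903$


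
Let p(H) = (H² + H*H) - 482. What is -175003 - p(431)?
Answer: -546043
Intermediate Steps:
p(H) = -482 + 2*H² (p(H) = (H² + H²) - 482 = 2*H² - 482 = -482 + 2*H²)
-175003 - p(431) = -175003 - (-482 + 2*431²) = -175003 - (-482 + 2*185761) = -175003 - (-482 + 371522) = -175003 - 1*371040 = -175003 - 371040 = -546043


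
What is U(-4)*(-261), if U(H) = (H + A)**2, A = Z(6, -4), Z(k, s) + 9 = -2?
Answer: -58725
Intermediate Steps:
Z(k, s) = -11 (Z(k, s) = -9 - 2 = -11)
A = -11
U(H) = (-11 + H)**2 (U(H) = (H - 11)**2 = (-11 + H)**2)
U(-4)*(-261) = (-11 - 4)**2*(-261) = (-15)**2*(-261) = 225*(-261) = -58725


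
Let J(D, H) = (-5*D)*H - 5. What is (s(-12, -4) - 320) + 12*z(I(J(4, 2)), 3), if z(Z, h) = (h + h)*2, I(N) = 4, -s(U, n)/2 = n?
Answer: -168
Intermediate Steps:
J(D, H) = -5 - 5*D*H (J(D, H) = -5*D*H - 5 = -5 - 5*D*H)
s(U, n) = -2*n
z(Z, h) = 4*h (z(Z, h) = (2*h)*2 = 4*h)
(s(-12, -4) - 320) + 12*z(I(J(4, 2)), 3) = (-2*(-4) - 320) + 12*(4*3) = (8 - 320) + 12*12 = -312 + 144 = -168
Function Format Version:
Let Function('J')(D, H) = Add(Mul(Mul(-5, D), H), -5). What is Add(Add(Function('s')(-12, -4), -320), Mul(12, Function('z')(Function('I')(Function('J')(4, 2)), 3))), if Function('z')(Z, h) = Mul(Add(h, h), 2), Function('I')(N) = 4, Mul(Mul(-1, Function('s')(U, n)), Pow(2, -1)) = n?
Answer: -168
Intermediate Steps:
Function('J')(D, H) = Add(-5, Mul(-5, D, H)) (Function('J')(D, H) = Add(Mul(-5, D, H), -5) = Add(-5, Mul(-5, D, H)))
Function('s')(U, n) = Mul(-2, n)
Function('z')(Z, h) = Mul(4, h) (Function('z')(Z, h) = Mul(Mul(2, h), 2) = Mul(4, h))
Add(Add(Function('s')(-12, -4), -320), Mul(12, Function('z')(Function('I')(Function('J')(4, 2)), 3))) = Add(Add(Mul(-2, -4), -320), Mul(12, Mul(4, 3))) = Add(Add(8, -320), Mul(12, 12)) = Add(-312, 144) = -168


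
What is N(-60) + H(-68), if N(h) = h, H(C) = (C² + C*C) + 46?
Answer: 9234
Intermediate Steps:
H(C) = 46 + 2*C² (H(C) = (C² + C²) + 46 = 2*C² + 46 = 46 + 2*C²)
N(-60) + H(-68) = -60 + (46 + 2*(-68)²) = -60 + (46 + 2*4624) = -60 + (46 + 9248) = -60 + 9294 = 9234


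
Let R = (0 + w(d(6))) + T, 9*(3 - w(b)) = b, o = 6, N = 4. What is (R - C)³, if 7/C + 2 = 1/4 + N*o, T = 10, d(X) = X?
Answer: 33045258329/19034163 ≈ 1736.1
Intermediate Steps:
w(b) = 3 - b/9
R = 37/3 (R = (0 + (3 - ⅑*6)) + 10 = (0 + (3 - ⅔)) + 10 = (0 + 7/3) + 10 = 7/3 + 10 = 37/3 ≈ 12.333)
C = 28/89 (C = 7/(-2 + (1/4 + 4*6)) = 7/(-2 + (¼ + 24)) = 7/(-2 + 97/4) = 7/(89/4) = 7*(4/89) = 28/89 ≈ 0.31461)
(R - C)³ = (37/3 - 1*28/89)³ = (37/3 - 28/89)³ = (3209/267)³ = 33045258329/19034163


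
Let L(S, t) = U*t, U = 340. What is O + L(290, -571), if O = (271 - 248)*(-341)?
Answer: -201983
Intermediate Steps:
O = -7843 (O = 23*(-341) = -7843)
L(S, t) = 340*t
O + L(290, -571) = -7843 + 340*(-571) = -7843 - 194140 = -201983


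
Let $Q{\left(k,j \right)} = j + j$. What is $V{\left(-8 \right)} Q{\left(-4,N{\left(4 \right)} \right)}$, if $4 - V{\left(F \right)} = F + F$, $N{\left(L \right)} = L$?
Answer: $160$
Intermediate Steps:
$V{\left(F \right)} = 4 - 2 F$ ($V{\left(F \right)} = 4 - \left(F + F\right) = 4 - 2 F$)
$Q{\left(k,j \right)} = 2 j$
$V{\left(-8 \right)} Q{\left(-4,N{\left(4 \right)} \right)} = \left(4 - -16\right) 2 \cdot 4 = \left(4 + 16\right) 8 = 20 \cdot 8 = 160$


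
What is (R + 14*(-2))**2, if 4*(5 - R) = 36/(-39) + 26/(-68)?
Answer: 1606967569/3125824 ≈ 514.09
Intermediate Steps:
R = 9417/1768 (R = 5 - (36/(-39) + 26/(-68))/4 = 5 - (36*(-1/39) + 26*(-1/68))/4 = 5 - (-12/13 - 13/34)/4 = 5 - 1/4*(-577/442) = 5 + 577/1768 = 9417/1768 ≈ 5.3264)
(R + 14*(-2))**2 = (9417/1768 + 14*(-2))**2 = (9417/1768 - 28)**2 = (-40087/1768)**2 = 1606967569/3125824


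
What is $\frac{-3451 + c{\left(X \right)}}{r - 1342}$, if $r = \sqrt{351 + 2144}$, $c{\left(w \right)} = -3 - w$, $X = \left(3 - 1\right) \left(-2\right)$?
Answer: $\frac{4629900}{1798469} + \frac{3450 \sqrt{2495}}{1798469} \approx 2.6702$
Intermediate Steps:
$X = -4$ ($X = 2 \left(-2\right) = -4$)
$r = \sqrt{2495} \approx 49.95$
$\frac{-3451 + c{\left(X \right)}}{r - 1342} = \frac{-3451 - -1}{\sqrt{2495} - 1342} = \frac{-3451 + \left(-3 + 4\right)}{-1342 + \sqrt{2495}} = \frac{-3451 + 1}{-1342 + \sqrt{2495}} = - \frac{3450}{-1342 + \sqrt{2495}}$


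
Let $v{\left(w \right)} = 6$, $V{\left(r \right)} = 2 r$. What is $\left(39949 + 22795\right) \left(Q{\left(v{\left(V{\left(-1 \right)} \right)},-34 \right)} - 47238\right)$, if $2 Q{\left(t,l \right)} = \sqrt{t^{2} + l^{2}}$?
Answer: $-2963901072 + 62744 \sqrt{298} \approx -2.9628 \cdot 10^{9}$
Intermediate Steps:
$Q{\left(t,l \right)} = \frac{\sqrt{l^{2} + t^{2}}}{2}$ ($Q{\left(t,l \right)} = \frac{\sqrt{t^{2} + l^{2}}}{2} = \frac{\sqrt{l^{2} + t^{2}}}{2}$)
$\left(39949 + 22795\right) \left(Q{\left(v{\left(V{\left(-1 \right)} \right)},-34 \right)} - 47238\right) = \left(39949 + 22795\right) \left(\frac{\sqrt{\left(-34\right)^{2} + 6^{2}}}{2} - 47238\right) = 62744 \left(\frac{\sqrt{1156 + 36}}{2} - 47238\right) = 62744 \left(\frac{\sqrt{1192}}{2} - 47238\right) = 62744 \left(\frac{2 \sqrt{298}}{2} - 47238\right) = 62744 \left(\sqrt{298} - 47238\right) = 62744 \left(-47238 + \sqrt{298}\right) = -2963901072 + 62744 \sqrt{298}$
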